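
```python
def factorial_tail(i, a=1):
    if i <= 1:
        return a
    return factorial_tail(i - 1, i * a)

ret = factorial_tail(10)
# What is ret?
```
Call trace:
factorial_tail(i=10, a=1)
  factorial_tail(i=9, a=10)
    factorial_tail(i=8, a=90)
      factorial_tail(i=7, a=720)
        factorial_tail(i=6, a=5040)
          factorial_tail(i=5, a=30240)
            factorial_tail(i=4, a=151200)
              factorial_tail(i=3, a=604800)
                factorial_tail(i=2, a=1814400)
                  factorial_tail(i=1, a=3628800)
                  -> return 3628800
                -> return 3628800
              -> return 3628800
            -> return 3628800
          -> return 3628800
        -> return 3628800
      -> return 3628800
    -> return 3628800
  -> return 3628800
-> return 3628800

Final answer: 3628800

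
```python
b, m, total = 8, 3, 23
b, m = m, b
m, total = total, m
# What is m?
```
Trace:
  b=8, m=3, total=23
  b=3, m=8, total=23
  b=3, m=23, total=8

Final answer: 23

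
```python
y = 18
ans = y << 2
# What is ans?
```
Trace:
  y=18
  y=18, ans=72

Final answer: 72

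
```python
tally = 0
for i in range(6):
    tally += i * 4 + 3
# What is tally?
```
Trace:
  tally=0
  tally=3, i=0
  tally=10, i=1
  tally=21, i=2
  tally=36, i=3
  tally=55, i=4
  tally=78, i=5

Final answer: 78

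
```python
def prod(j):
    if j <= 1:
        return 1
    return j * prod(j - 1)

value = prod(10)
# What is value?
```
Call trace:
prod(j=10)
  prod(j=9)
    prod(j=8)
      prod(j=7)
        prod(j=6)
          prod(j=5)
            prod(j=4)
              prod(j=3)
                prod(j=2)
                  prod(j=1)
                  -> return 1
                -> return 2
              -> return 6
            -> return 24
          -> return 120
        -> return 720
      -> return 5040
    -> return 40320
  -> return 362880
-> return 3628800

Final answer: 3628800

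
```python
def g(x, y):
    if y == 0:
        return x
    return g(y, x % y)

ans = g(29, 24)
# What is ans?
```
Call trace:
g(x=29, y=24)
  g(x=24, y=5)
    g(x=5, y=4)
      g(x=4, y=1)
        g(x=1, y=0)
        -> return 1
      -> return 1
    -> return 1
  -> return 1
-> return 1

Final answer: 1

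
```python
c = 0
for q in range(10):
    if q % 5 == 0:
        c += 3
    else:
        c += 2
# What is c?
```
Trace:
  c=0
  c=3, q=0
  c=5, q=1
  c=7, q=2
  c=9, q=3
  c=11, q=4
  c=14, q=5
  c=16, q=6
  c=18, q=7
  c=20, q=8
  c=22, q=9

Final answer: 22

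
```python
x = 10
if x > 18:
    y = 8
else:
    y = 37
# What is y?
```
Trace:
  x=10
  x=10, y=37

Final answer: 37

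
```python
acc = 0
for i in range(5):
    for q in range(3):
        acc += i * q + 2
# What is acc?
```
Trace:
  acc=0
  acc=2, i=0, q=0
  acc=4, i=0, q=1
  acc=6, i=0, q=2
  acc=8, i=1, q=0
  acc=11, i=1, q=1
  acc=15, i=1, q=2
  acc=17, i=2, q=0
  acc=21, i=2, q=1
  acc=27, i=2, q=2
  acc=29, i=3, q=0
  acc=34, i=3, q=1
  acc=42, i=3, q=2
  acc=44, i=4, q=0
  acc=50, i=4, q=1
  acc=60, i=4, q=2

Final answer: 60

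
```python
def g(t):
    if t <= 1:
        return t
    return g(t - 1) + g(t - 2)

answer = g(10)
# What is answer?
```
Call trace (a repeated sub-call is expanded the first time; later identical calls just restate its return value):
g(t=10)
  g(t=9)
    g(t=8)
      g(t=7)
        g(t=6)
          g(t=5)
            g(t=4)
              g(t=3)
                g(t=2)
                  g(t=1)
                  -> return 1
                  g(t=0)
                  -> return 0
                -> return 1
                g(t=1)
                -> return 1
              -> return 2
              g(t=2) -> return 1  (same call as traced above)
            -> return 3
            g(t=3) -> return 2  (same call as traced above)
          -> return 5
          g(t=4) -> return 3  (same call as traced above)
        -> return 8
        g(t=5) -> return 5  (same call as traced above)
      -> return 13
      g(t=6) -> return 8  (same call as traced above)
    -> return 21
    g(t=7) -> return 13  (same call as traced above)
  -> return 34
  g(t=8) -> return 21  (same call as traced above)
-> return 55

Final answer: 55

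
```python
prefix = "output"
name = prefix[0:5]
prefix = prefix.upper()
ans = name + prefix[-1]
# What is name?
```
Trace:
  prefix='output'
  prefix='output', name='outpu'
  prefix='OUTPUT', name='outpu'
  prefix='OUTPUT', name='outpu', ans='outpuT'

Final answer: 'outpu'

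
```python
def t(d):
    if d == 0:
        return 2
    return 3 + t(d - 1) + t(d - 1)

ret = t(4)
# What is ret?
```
Call trace (a repeated sub-call is expanded the first time; later identical calls just restate its return value):
t(d=4)
  t(d=3)
    t(d=2)
      t(d=1)
        t(d=0)
        -> return 2
        t(d=0)
        -> return 2
      -> return 7
      t(d=1) -> return 7  (same call as traced above)
    -> return 17
    t(d=2) -> return 17  (same call as traced above)
  -> return 37
  t(d=3) -> return 37  (same call as traced above)
-> return 77

Final answer: 77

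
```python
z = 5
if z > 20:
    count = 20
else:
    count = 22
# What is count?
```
Trace:
  z=5
  z=5, count=22

Final answer: 22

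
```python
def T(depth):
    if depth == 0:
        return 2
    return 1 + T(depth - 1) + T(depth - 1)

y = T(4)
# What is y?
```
Call trace (a repeated sub-call is expanded the first time; later identical calls just restate its return value):
T(depth=4)
  T(depth=3)
    T(depth=2)
      T(depth=1)
        T(depth=0)
        -> return 2
        T(depth=0)
        -> return 2
      -> return 5
      T(depth=1) -> return 5  (same call as traced above)
    -> return 11
    T(depth=2) -> return 11  (same call as traced above)
  -> return 23
  T(depth=3) -> return 23  (same call as traced above)
-> return 47

Final answer: 47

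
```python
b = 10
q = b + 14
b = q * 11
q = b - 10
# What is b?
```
Trace:
  b=10
  b=10, q=24
  b=264, q=24
  b=264, q=254

Final answer: 264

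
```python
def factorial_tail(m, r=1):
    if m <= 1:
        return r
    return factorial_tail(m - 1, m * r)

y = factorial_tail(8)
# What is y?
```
Call trace:
factorial_tail(m=8, r=1)
  factorial_tail(m=7, r=8)
    factorial_tail(m=6, r=56)
      factorial_tail(m=5, r=336)
        factorial_tail(m=4, r=1680)
          factorial_tail(m=3, r=6720)
            factorial_tail(m=2, r=20160)
              factorial_tail(m=1, r=40320)
              -> return 40320
            -> return 40320
          -> return 40320
        -> return 40320
      -> return 40320
    -> return 40320
  -> return 40320
-> return 40320

Final answer: 40320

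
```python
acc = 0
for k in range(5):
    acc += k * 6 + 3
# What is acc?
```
Trace:
  acc=0
  acc=3, k=0
  acc=12, k=1
  acc=27, k=2
  acc=48, k=3
  acc=75, k=4

Final answer: 75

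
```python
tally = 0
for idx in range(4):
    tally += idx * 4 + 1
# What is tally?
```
Trace:
  tally=0
  tally=1, idx=0
  tally=6, idx=1
  tally=15, idx=2
  tally=28, idx=3

Final answer: 28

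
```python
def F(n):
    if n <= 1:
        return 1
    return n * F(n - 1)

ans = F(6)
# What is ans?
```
Call trace:
F(n=6)
  F(n=5)
    F(n=4)
      F(n=3)
        F(n=2)
          F(n=1)
          -> return 1
        -> return 2
      -> return 6
    -> return 24
  -> return 120
-> return 720

Final answer: 720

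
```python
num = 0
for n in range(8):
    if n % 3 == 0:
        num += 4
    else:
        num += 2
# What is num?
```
Trace:
  num=0
  num=4, n=0
  num=6, n=1
  num=8, n=2
  num=12, n=3
  num=14, n=4
  num=16, n=5
  num=20, n=6
  num=22, n=7

Final answer: 22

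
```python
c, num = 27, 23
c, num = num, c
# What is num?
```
Trace:
  c=27, num=23
  c=23, num=27

Final answer: 27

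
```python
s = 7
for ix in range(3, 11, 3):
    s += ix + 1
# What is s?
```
Trace:
  s=7
  s=11, ix=3
  s=18, ix=6
  s=28, ix=9

Final answer: 28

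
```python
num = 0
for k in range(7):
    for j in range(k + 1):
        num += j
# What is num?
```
Trace:
  num=0
  num=0, k=0, j=0
  num=0, k=1, j=0
  num=1, k=1, j=1
  num=1, k=2, j=0
  num=2, k=2, j=1
  num=4, k=2, j=2
  num=4, k=3, j=0
  num=5, k=3, j=1
  num=7, k=3, j=2
  num=10, k=3, j=3
  num=10, k=4, j=0
  num=11, k=4, j=1
  num=13, k=4, j=2
  num=16, k=4, j=3
  num=20, k=4, j=4
  num=20, k=5, j=0
  num=21, k=5, j=1
  num=23, k=5, j=2
  num=26, k=5, j=3
  num=30, k=5, j=4
  num=35, k=5, j=5
  num=35, k=6, j=0
  num=36, k=6, j=1
  num=38, k=6, j=2
  num=41, k=6, j=3
  num=45, k=6, j=4
  num=50, k=6, j=5
  num=56, k=6, j=6

Final answer: 56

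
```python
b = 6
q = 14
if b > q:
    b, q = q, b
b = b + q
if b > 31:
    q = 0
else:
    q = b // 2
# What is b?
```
Trace:
  b=6
  b=6, q=14
  b=6, q=14
  b=20, q=14
  b=20, q=10

Final answer: 20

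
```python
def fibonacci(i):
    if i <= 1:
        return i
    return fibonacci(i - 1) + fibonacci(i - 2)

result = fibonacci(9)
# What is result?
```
Call trace (a repeated sub-call is expanded the first time; later identical calls just restate its return value):
fibonacci(i=9)
  fibonacci(i=8)
    fibonacci(i=7)
      fibonacci(i=6)
        fibonacci(i=5)
          fibonacci(i=4)
            fibonacci(i=3)
              fibonacci(i=2)
                fibonacci(i=1)
                -> return 1
                fibonacci(i=0)
                -> return 0
              -> return 1
              fibonacci(i=1)
              -> return 1
            -> return 2
            fibonacci(i=2) -> return 1  (same call as traced above)
          -> return 3
          fibonacci(i=3) -> return 2  (same call as traced above)
        -> return 5
        fibonacci(i=4) -> return 3  (same call as traced above)
      -> return 8
      fibonacci(i=5) -> return 5  (same call as traced above)
    -> return 13
    fibonacci(i=6) -> return 8  (same call as traced above)
  -> return 21
  fibonacci(i=7) -> return 13  (same call as traced above)
-> return 34

Final answer: 34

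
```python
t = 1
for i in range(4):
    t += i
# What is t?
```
Trace:
  t=1
  t=1, i=0
  t=2, i=1
  t=4, i=2
  t=7, i=3

Final answer: 7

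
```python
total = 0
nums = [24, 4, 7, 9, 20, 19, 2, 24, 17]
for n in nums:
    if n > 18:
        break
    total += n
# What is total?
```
Trace:
  total=0
  total=0, n=24

Final answer: 0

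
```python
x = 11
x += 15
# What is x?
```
Trace:
  x=11
  x=26

Final answer: 26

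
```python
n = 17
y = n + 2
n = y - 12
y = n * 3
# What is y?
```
Trace:
  n=17
  n=17, y=19
  n=7, y=19
  n=7, y=21

Final answer: 21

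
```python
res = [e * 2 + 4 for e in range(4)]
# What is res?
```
Trace:
  e=0
  e=1
  e=2
  e=3
  res=[4, 6, 8, 10]

Final answer: [4, 6, 8, 10]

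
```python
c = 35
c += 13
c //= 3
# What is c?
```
Trace:
  c=35
  c=48
  c=16

Final answer: 16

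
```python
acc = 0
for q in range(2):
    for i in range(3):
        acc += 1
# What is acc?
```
Trace:
  acc=0
  acc=1, q=0, i=0
  acc=2, q=0, i=1
  acc=3, q=0, i=2
  acc=4, q=1, i=0
  acc=5, q=1, i=1
  acc=6, q=1, i=2

Final answer: 6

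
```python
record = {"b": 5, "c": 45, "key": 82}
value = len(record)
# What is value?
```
Trace:
  record={'b': 5, 'c': 45, 'key': 82}
  record={'b': 5, 'c': 45, 'key': 82}, value=3

Final answer: 3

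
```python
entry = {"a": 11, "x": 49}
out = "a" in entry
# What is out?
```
Trace:
  entry={'a': 11, 'x': 49}
  entry={'a': 11, 'x': 49}, out=True

Final answer: True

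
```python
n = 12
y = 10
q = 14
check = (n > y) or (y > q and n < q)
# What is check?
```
Trace:
  n=12
  n=12, y=10
  n=12, y=10, q=14
  n=12, y=10, q=14, check=True

Final answer: True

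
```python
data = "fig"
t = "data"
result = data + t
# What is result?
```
Trace:
  data='fig'
  data='fig', t='data'
  data='fig', t='data', result='figdata'

Final answer: 'figdata'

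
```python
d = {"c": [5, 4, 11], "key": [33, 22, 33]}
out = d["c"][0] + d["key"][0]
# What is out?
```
Trace:
  d={'c': [5, 4, 11], 'key': [33, 22, 33]}
  d={'c': [5, 4, 11], 'key': [33, 22, 33]}, out=38

Final answer: 38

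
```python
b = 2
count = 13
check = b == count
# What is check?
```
Trace:
  b=2
  b=2, count=13
  b=2, count=13, check=False

Final answer: False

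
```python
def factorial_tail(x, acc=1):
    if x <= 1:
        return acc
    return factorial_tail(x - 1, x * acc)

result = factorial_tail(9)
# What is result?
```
Call trace:
factorial_tail(x=9, acc=1)
  factorial_tail(x=8, acc=9)
    factorial_tail(x=7, acc=72)
      factorial_tail(x=6, acc=504)
        factorial_tail(x=5, acc=3024)
          factorial_tail(x=4, acc=15120)
            factorial_tail(x=3, acc=60480)
              factorial_tail(x=2, acc=181440)
                factorial_tail(x=1, acc=362880)
                -> return 362880
              -> return 362880
            -> return 362880
          -> return 362880
        -> return 362880
      -> return 362880
    -> return 362880
  -> return 362880
-> return 362880

Final answer: 362880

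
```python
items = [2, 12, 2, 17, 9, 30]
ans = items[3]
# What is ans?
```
Trace:
  items=[2, 12, 2, 17, 9, 30]
  items=[2, 12, 2, 17, 9, 30], ans=17

Final answer: 17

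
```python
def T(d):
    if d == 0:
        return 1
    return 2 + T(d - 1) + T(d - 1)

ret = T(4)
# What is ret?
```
Call trace (a repeated sub-call is expanded the first time; later identical calls just restate its return value):
T(d=4)
  T(d=3)
    T(d=2)
      T(d=1)
        T(d=0)
        -> return 1
        T(d=0)
        -> return 1
      -> return 4
      T(d=1) -> return 4  (same call as traced above)
    -> return 10
    T(d=2) -> return 10  (same call as traced above)
  -> return 22
  T(d=3) -> return 22  (same call as traced above)
-> return 46

Final answer: 46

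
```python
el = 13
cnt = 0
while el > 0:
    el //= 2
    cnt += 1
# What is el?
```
Trace:
  el=13
  el=13, cnt=0
  el=6, cnt=1
  el=3, cnt=2
  el=1, cnt=3
  el=0, cnt=4

Final answer: 0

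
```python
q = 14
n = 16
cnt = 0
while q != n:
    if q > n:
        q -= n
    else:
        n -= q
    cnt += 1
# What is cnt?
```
Trace:
  q=14
  q=14, n=16
  q=14, n=16, cnt=0
  q=14, n=2, cnt=1
  q=12, n=2, cnt=2
  q=10, n=2, cnt=3
  q=8, n=2, cnt=4
  q=6, n=2, cnt=5
  q=4, n=2, cnt=6
  q=2, n=2, cnt=7

Final answer: 7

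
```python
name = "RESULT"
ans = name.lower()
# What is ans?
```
Trace:
  name='RESULT'
  name='RESULT', ans='result'

Final answer: 'result'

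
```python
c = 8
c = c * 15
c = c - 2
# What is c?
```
Trace:
  c=8
  c=120
  c=118

Final answer: 118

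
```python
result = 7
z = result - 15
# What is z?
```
Trace:
  result=7
  result=7, z=-8

Final answer: -8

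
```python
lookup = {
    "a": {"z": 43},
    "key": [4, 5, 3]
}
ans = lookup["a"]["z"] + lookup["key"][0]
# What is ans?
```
Trace:
  lookup={'a': {'z': 43}, 'key': [4, 5, 3]}
  lookup={'a': {'z': 43}, 'key': [4, 5, 3]}, ans=47

Final answer: 47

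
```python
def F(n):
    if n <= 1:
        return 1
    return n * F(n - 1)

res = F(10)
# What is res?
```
Call trace:
F(n=10)
  F(n=9)
    F(n=8)
      F(n=7)
        F(n=6)
          F(n=5)
            F(n=4)
              F(n=3)
                F(n=2)
                  F(n=1)
                  -> return 1
                -> return 2
              -> return 6
            -> return 24
          -> return 120
        -> return 720
      -> return 5040
    -> return 40320
  -> return 362880
-> return 3628800

Final answer: 3628800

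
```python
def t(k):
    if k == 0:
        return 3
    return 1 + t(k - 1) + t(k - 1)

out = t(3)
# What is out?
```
Call trace (a repeated sub-call is expanded the first time; later identical calls just restate its return value):
t(k=3)
  t(k=2)
    t(k=1)
      t(k=0)
      -> return 3
      t(k=0)
      -> return 3
    -> return 7
    t(k=1) -> return 7  (same call as traced above)
  -> return 15
  t(k=2) -> return 15  (same call as traced above)
-> return 31

Final answer: 31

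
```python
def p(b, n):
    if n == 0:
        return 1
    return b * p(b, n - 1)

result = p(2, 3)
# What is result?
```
Call trace:
p(b=2, n=3)
  p(b=2, n=2)
    p(b=2, n=1)
      p(b=2, n=0)
      -> return 1
    -> return 2
  -> return 4
-> return 8

Final answer: 8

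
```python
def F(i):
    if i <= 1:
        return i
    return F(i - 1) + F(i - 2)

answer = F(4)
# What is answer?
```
Call trace (a repeated sub-call is expanded the first time; later identical calls just restate its return value):
F(i=4)
  F(i=3)
    F(i=2)
      F(i=1)
      -> return 1
      F(i=0)
      -> return 0
    -> return 1
    F(i=1)
    -> return 1
  -> return 2
  F(i=2) -> return 1  (same call as traced above)
-> return 3

Final answer: 3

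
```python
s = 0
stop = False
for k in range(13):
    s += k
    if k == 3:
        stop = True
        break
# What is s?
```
Trace:
  s=0
  s=0, stop=False
  s=0, stop=False, k=0
  s=1, stop=False, k=1
  s=3, stop=False, k=2
  s=6, stop=True, k=3

Final answer: 6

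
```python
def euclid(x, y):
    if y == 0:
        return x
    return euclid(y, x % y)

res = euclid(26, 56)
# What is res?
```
Call trace:
euclid(x=26, y=56)
  euclid(x=56, y=26)
    euclid(x=26, y=4)
      euclid(x=4, y=2)
        euclid(x=2, y=0)
        -> return 2
      -> return 2
    -> return 2
  -> return 2
-> return 2

Final answer: 2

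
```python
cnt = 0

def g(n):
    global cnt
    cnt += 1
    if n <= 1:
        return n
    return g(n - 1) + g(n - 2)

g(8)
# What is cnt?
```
Call trace (a repeated sub-call is expanded the first time; later identical calls just restate its return value):
g(n=8)
  g(n=7)
    g(n=6)
      g(n=5)
        g(n=4)
          g(n=3)
            g(n=2)
              g(n=1)
              -> return 1
              g(n=0)
              -> return 0
            -> return 1
            g(n=1)
            -> return 1
          -> return 2
          g(n=2) -> return 1  (same call as traced above)
        -> return 3
        g(n=3) -> return 2  (same call as traced above)
      -> return 5
      g(n=4) -> return 3  (same call as traced above)
    -> return 8
    g(n=5) -> return 5  (same call as traced above)
  -> return 13
  g(n=6) -> return 8  (same call as traced above)
-> return 21

cnt is incremented once per call, so count the calls in each subtree. Let C(n) = number of calls made by g(n).
C(0) = C(1) = 1 (base case, no recursion); C(n) = 1 + C(n - 1) + C(n - 2) otherwise.
C(2) = 1 + C(1) + C(0) = 1 + 1 + 1 = 3
C(3) = 1 + C(2) + C(1) = 1 + 3 + 1 = 5
C(4) = 1 + C(3) + C(2) = 1 + 5 + 3 = 9
C(5) = 1 + C(4) + C(3) = 1 + 9 + 5 = 15
C(6) = 1 + C(5) + C(4) = 1 + 15 + 9 = 25
C(7) = 1 + C(6) + C(5) = 1 + 25 + 15 = 41
C(8) = 1 + C(7) + C(6) = 1 + 41 + 25 = 67
cnt = C(8) = 67

Final answer: 67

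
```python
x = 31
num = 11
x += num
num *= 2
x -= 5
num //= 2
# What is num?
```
Trace:
  x=31
  x=31, num=11
  x=42, num=11
  x=42, num=22
  x=37, num=22
  x=37, num=11

Final answer: 11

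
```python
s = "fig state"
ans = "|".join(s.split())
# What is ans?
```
Trace:
  s='fig state'
  s='fig state', ans='fig|state'

Final answer: 'fig|state'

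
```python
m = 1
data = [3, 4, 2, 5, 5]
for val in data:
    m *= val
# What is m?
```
Trace:
  m=1
  m=3, val=3
  m=12, val=4
  m=24, val=2
  m=120, val=5
  m=600, val=5

Final answer: 600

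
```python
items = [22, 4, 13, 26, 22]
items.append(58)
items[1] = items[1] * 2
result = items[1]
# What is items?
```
Trace:
  items=[22, 4, 13, 26, 22]
  items=[22, 4, 13, 26, 22, 58]
  items=[22, 8, 13, 26, 22, 58]
  items=[22, 8, 13, 26, 22, 58], result=8

Final answer: [22, 8, 13, 26, 22, 58]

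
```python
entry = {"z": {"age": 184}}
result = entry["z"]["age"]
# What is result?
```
Trace:
  entry={'z': {'age': 184}}
  entry={'z': {'age': 184}}, result=184

Final answer: 184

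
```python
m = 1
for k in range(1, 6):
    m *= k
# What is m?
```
Trace:
  m=1
  m=1, k=1
  m=2, k=2
  m=6, k=3
  m=24, k=4
  m=120, k=5

Final answer: 120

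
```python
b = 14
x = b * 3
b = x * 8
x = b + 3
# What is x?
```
Trace:
  b=14
  b=14, x=42
  b=336, x=42
  b=336, x=339

Final answer: 339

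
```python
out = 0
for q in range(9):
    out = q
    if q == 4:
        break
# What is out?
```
Trace:
  out=0
  out=0, q=0
  out=1, q=1
  out=2, q=2
  out=3, q=3
  out=4, q=4

Final answer: 4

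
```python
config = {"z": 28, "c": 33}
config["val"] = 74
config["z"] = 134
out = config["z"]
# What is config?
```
Trace:
  config={'z': 28, 'c': 33}
  config={'z': 28, 'c': 33, 'val': 74}
  config={'z': 134, 'c': 33, 'val': 74}
  config={'z': 134, 'c': 33, 'val': 74}, out=134

Final answer: {'z': 134, 'c': 33, 'val': 74}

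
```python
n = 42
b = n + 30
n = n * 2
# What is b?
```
Trace:
  n=42
  n=42, b=72
  n=84, b=72

Final answer: 72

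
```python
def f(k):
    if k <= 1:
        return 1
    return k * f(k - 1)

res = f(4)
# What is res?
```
Call trace:
f(k=4)
  f(k=3)
    f(k=2)
      f(k=1)
      -> return 1
    -> return 2
  -> return 6
-> return 24

Final answer: 24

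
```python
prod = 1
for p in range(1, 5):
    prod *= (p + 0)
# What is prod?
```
Trace:
  prod=1
  prod=1, p=1
  prod=2, p=2
  prod=6, p=3
  prod=24, p=4

Final answer: 24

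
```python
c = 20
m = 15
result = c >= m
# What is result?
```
Trace:
  c=20
  c=20, m=15
  c=20, m=15, result=True

Final answer: True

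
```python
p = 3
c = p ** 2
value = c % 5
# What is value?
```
Trace:
  p=3
  p=3, c=9
  p=3, c=9, value=4

Final answer: 4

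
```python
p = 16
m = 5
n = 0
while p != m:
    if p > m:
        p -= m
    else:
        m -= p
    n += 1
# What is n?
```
Trace:
  p=16
  p=16, m=5
  p=16, m=5, n=0
  p=11, m=5, n=1
  p=6, m=5, n=2
  p=1, m=5, n=3
  p=1, m=4, n=4
  p=1, m=3, n=5
  p=1, m=2, n=6
  p=1, m=1, n=7

Final answer: 7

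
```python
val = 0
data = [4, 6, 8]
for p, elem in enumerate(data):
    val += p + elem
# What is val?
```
Trace:
  val=0
  val=4, p=0, elem=4
  val=11, p=1, elem=6
  val=21, p=2, elem=8

Final answer: 21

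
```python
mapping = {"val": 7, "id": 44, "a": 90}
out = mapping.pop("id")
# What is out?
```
Trace:
  mapping={'val': 7, 'id': 44, 'a': 90}
  mapping={'val': 7, 'a': 90}, out=44

Final answer: 44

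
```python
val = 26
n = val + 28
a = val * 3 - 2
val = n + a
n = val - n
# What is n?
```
Trace:
  val=26
  val=26, n=54
  val=26, n=54, a=76
  val=130, n=54, a=76
  val=130, n=76, a=76

Final answer: 76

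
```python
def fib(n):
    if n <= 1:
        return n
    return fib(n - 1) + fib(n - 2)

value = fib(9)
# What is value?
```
Call trace (a repeated sub-call is expanded the first time; later identical calls just restate its return value):
fib(n=9)
  fib(n=8)
    fib(n=7)
      fib(n=6)
        fib(n=5)
          fib(n=4)
            fib(n=3)
              fib(n=2)
                fib(n=1)
                -> return 1
                fib(n=0)
                -> return 0
              -> return 1
              fib(n=1)
              -> return 1
            -> return 2
            fib(n=2) -> return 1  (same call as traced above)
          -> return 3
          fib(n=3) -> return 2  (same call as traced above)
        -> return 5
        fib(n=4) -> return 3  (same call as traced above)
      -> return 8
      fib(n=5) -> return 5  (same call as traced above)
    -> return 13
    fib(n=6) -> return 8  (same call as traced above)
  -> return 21
  fib(n=7) -> return 13  (same call as traced above)
-> return 34

Final answer: 34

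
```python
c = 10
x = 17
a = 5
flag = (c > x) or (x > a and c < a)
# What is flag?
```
Trace:
  c=10
  c=10, x=17
  c=10, x=17, a=5
  c=10, x=17, a=5, flag=False

Final answer: False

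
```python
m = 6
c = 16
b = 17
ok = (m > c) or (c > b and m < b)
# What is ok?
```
Trace:
  m=6
  m=6, c=16
  m=6, c=16, b=17
  m=6, c=16, b=17, ok=False

Final answer: False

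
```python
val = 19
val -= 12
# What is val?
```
Trace:
  val=19
  val=7

Final answer: 7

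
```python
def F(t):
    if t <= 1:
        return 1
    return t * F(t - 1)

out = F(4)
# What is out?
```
Call trace:
F(t=4)
  F(t=3)
    F(t=2)
      F(t=1)
      -> return 1
    -> return 2
  -> return 6
-> return 24

Final answer: 24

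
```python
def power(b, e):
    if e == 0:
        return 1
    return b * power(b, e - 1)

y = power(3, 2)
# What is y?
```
Call trace:
power(b=3, e=2)
  power(b=3, e=1)
    power(b=3, e=0)
    -> return 1
  -> return 3
-> return 9

Final answer: 9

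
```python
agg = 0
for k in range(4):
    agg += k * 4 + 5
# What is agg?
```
Trace:
  agg=0
  agg=5, k=0
  agg=14, k=1
  agg=27, k=2
  agg=44, k=3

Final answer: 44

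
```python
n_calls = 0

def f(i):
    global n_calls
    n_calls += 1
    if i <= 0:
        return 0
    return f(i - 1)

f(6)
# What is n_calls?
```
Call trace:
f(i=6)
  f(i=5)
    f(i=4)
      f(i=3)
        f(i=2)
          f(i=1)
            f(i=0)
            -> return 0
          -> return 0
        -> return 0
      -> return 0
    -> return 0
  -> return 0
-> return 0

n_calls is incremented once per call. f is entered once for each i = 6, 5, 4, 3, 2, 1, 0 (the i <= 0 call returns without recursing), i.e. 6 + 1 calls.
n_calls = 7

Final answer: 7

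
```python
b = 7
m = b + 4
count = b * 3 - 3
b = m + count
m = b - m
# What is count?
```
Trace:
  b=7
  b=7, m=11
  b=7, m=11, count=18
  b=29, m=11, count=18
  b=29, m=18, count=18

Final answer: 18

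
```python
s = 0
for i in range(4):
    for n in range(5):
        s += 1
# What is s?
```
Trace:
  s=0
  s=1, i=0, n=0
  s=2, i=0, n=1
  s=3, i=0, n=2
  s=4, i=0, n=3
  s=5, i=0, n=4
  s=6, i=1, n=0
  s=7, i=1, n=1
  s=8, i=1, n=2
  s=9, i=1, n=3
  s=10, i=1, n=4
  s=11, i=2, n=0
  s=12, i=2, n=1
  s=13, i=2, n=2
  s=14, i=2, n=3
  s=15, i=2, n=4
  s=16, i=3, n=0
  s=17, i=3, n=1
  s=18, i=3, n=2
  s=19, i=3, n=3
  s=20, i=3, n=4

Final answer: 20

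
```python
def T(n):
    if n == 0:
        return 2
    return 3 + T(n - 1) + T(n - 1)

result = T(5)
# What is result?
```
Call trace (a repeated sub-call is expanded the first time; later identical calls just restate its return value):
T(n=5)
  T(n=4)
    T(n=3)
      T(n=2)
        T(n=1)
          T(n=0)
          -> return 2
          T(n=0)
          -> return 2
        -> return 7
        T(n=1) -> return 7  (same call as traced above)
      -> return 17
      T(n=2) -> return 17  (same call as traced above)
    -> return 37
    T(n=3) -> return 37  (same call as traced above)
  -> return 77
  T(n=4) -> return 77  (same call as traced above)
-> return 157

Final answer: 157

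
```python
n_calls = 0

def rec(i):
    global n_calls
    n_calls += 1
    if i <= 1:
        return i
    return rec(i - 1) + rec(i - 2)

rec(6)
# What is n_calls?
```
Call trace (a repeated sub-call is expanded the first time; later identical calls just restate its return value):
rec(i=6)
  rec(i=5)
    rec(i=4)
      rec(i=3)
        rec(i=2)
          rec(i=1)
          -> return 1
          rec(i=0)
          -> return 0
        -> return 1
        rec(i=1)
        -> return 1
      -> return 2
      rec(i=2) -> return 1  (same call as traced above)
    -> return 3
    rec(i=3) -> return 2  (same call as traced above)
  -> return 5
  rec(i=4) -> return 3  (same call as traced above)
-> return 8

n_calls is incremented once per call, so count the calls in each subtree. Let C(i) = number of calls made by rec(i).
C(0) = C(1) = 1 (base case, no recursion); C(i) = 1 + C(i - 1) + C(i - 2) otherwise.
C(2) = 1 + C(1) + C(0) = 1 + 1 + 1 = 3
C(3) = 1 + C(2) + C(1) = 1 + 3 + 1 = 5
C(4) = 1 + C(3) + C(2) = 1 + 5 + 3 = 9
C(5) = 1 + C(4) + C(3) = 1 + 9 + 5 = 15
C(6) = 1 + C(5) + C(4) = 1 + 15 + 9 = 25
n_calls = C(6) = 25

Final answer: 25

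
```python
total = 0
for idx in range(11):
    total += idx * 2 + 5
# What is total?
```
Trace:
  total=0
  total=5, idx=0
  total=12, idx=1
  total=21, idx=2
  total=32, idx=3
  total=45, idx=4
  total=60, idx=5
  total=77, idx=6
  total=96, idx=7
  total=117, idx=8
  total=140, idx=9
  total=165, idx=10

Final answer: 165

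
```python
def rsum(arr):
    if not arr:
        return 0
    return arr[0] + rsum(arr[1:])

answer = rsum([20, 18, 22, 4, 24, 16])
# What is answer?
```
Call trace:
rsum(arr=[20, 18, 22, 4, 24, 16])
  rsum(arr=[18, 22, 4, 24, 16])
    rsum(arr=[22, 4, 24, 16])
      rsum(arr=[4, 24, 16])
        rsum(arr=[24, 16])
          rsum(arr=[16])
            rsum(arr=[])
            -> return 0
          -> return 16
        -> return 40
      -> return 44
    -> return 66
  -> return 84
-> return 104

Final answer: 104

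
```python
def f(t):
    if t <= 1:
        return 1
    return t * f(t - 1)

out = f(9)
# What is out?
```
Call trace:
f(t=9)
  f(t=8)
    f(t=7)
      f(t=6)
        f(t=5)
          f(t=4)
            f(t=3)
              f(t=2)
                f(t=1)
                -> return 1
              -> return 2
            -> return 6
          -> return 24
        -> return 120
      -> return 720
    -> return 5040
  -> return 40320
-> return 362880

Final answer: 362880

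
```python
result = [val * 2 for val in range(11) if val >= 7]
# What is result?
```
Trace:
  val=0
  val=1
  val=2
  val=3
  val=4
  val=5
  val=6
  val=7
  val=8
  val=9
  val=10
  result=[14, 16, 18, 20]

Final answer: [14, 16, 18, 20]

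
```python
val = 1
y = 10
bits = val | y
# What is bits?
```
Trace:
  val=1
  val=1, y=10
  val=1, y=10, bits=11

Final answer: 11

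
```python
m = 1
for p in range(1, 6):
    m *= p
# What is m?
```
Trace:
  m=1
  m=1, p=1
  m=2, p=2
  m=6, p=3
  m=24, p=4
  m=120, p=5

Final answer: 120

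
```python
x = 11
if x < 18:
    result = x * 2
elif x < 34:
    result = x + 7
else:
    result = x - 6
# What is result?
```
Trace:
  x=11
  x=11, result=22

Final answer: 22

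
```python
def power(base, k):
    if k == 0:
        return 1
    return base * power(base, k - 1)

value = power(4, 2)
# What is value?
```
Call trace:
power(base=4, k=2)
  power(base=4, k=1)
    power(base=4, k=0)
    -> return 1
  -> return 4
-> return 16

Final answer: 16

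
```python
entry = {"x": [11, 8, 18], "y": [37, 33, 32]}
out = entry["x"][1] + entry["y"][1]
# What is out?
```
Trace:
  entry={'x': [11, 8, 18], 'y': [37, 33, 32]}
  entry={'x': [11, 8, 18], 'y': [37, 33, 32]}, out=41

Final answer: 41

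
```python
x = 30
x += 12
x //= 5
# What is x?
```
Trace:
  x=30
  x=42
  x=8

Final answer: 8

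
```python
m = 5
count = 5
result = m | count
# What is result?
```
Trace:
  m=5
  m=5, count=5
  m=5, count=5, result=5

Final answer: 5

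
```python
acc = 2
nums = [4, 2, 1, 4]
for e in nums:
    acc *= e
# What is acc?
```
Trace:
  acc=2
  acc=8, e=4
  acc=16, e=2
  acc=16, e=1
  acc=64, e=4

Final answer: 64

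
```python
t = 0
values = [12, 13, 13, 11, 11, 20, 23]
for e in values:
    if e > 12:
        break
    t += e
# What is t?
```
Trace:
  t=0
  t=12, e=12
  t=12, e=13

Final answer: 12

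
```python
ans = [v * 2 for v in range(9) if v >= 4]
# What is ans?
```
Trace:
  v=0
  v=1
  v=2
  v=3
  v=4
  v=5
  v=6
  v=7
  v=8
  ans=[8, 10, 12, 14, 16]

Final answer: [8, 10, 12, 14, 16]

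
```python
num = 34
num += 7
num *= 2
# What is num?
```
Trace:
  num=34
  num=41
  num=82

Final answer: 82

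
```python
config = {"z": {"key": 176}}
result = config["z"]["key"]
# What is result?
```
Trace:
  config={'z': {'key': 176}}
  config={'z': {'key': 176}}, result=176

Final answer: 176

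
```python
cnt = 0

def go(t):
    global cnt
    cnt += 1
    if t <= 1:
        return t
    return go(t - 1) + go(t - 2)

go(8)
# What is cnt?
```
Call trace (a repeated sub-call is expanded the first time; later identical calls just restate its return value):
go(t=8)
  go(t=7)
    go(t=6)
      go(t=5)
        go(t=4)
          go(t=3)
            go(t=2)
              go(t=1)
              -> return 1
              go(t=0)
              -> return 0
            -> return 1
            go(t=1)
            -> return 1
          -> return 2
          go(t=2) -> return 1  (same call as traced above)
        -> return 3
        go(t=3) -> return 2  (same call as traced above)
      -> return 5
      go(t=4) -> return 3  (same call as traced above)
    -> return 8
    go(t=5) -> return 5  (same call as traced above)
  -> return 13
  go(t=6) -> return 8  (same call as traced above)
-> return 21

cnt is incremented once per call, so count the calls in each subtree. Let C(t) = number of calls made by go(t).
C(0) = C(1) = 1 (base case, no recursion); C(t) = 1 + C(t - 1) + C(t - 2) otherwise.
C(2) = 1 + C(1) + C(0) = 1 + 1 + 1 = 3
C(3) = 1 + C(2) + C(1) = 1 + 3 + 1 = 5
C(4) = 1 + C(3) + C(2) = 1 + 5 + 3 = 9
C(5) = 1 + C(4) + C(3) = 1 + 9 + 5 = 15
C(6) = 1 + C(5) + C(4) = 1 + 15 + 9 = 25
C(7) = 1 + C(6) + C(5) = 1 + 25 + 15 = 41
C(8) = 1 + C(7) + C(6) = 1 + 41 + 25 = 67
cnt = C(8) = 67

Final answer: 67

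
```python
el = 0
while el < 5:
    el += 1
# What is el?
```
Trace:
  el=0
  el=1
  el=2
  el=3
  el=4
  el=5

Final answer: 5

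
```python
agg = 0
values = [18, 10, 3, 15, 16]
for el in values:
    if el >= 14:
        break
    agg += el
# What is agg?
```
Trace:
  agg=0
  agg=0, el=18

Final answer: 0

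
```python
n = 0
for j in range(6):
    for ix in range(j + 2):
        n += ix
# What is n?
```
Trace:
  n=0
  n=0, j=0, ix=0
  n=1, j=0, ix=1
  n=1, j=1, ix=0
  n=2, j=1, ix=1
  n=4, j=1, ix=2
  n=4, j=2, ix=0
  n=5, j=2, ix=1
  n=7, j=2, ix=2
  n=10, j=2, ix=3
  n=10, j=3, ix=0
  n=11, j=3, ix=1
  n=13, j=3, ix=2
  n=16, j=3, ix=3
  n=20, j=3, ix=4
  n=20, j=4, ix=0
  n=21, j=4, ix=1
  n=23, j=4, ix=2
  n=26, j=4, ix=3
  n=30, j=4, ix=4
  n=35, j=4, ix=5
  n=35, j=5, ix=0
  n=36, j=5, ix=1
  n=38, j=5, ix=2
  n=41, j=5, ix=3
  n=45, j=5, ix=4
  n=50, j=5, ix=5
  n=56, j=5, ix=6

Final answer: 56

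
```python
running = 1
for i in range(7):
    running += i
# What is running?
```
Trace:
  running=1
  running=1, i=0
  running=2, i=1
  running=4, i=2
  running=7, i=3
  running=11, i=4
  running=16, i=5
  running=22, i=6

Final answer: 22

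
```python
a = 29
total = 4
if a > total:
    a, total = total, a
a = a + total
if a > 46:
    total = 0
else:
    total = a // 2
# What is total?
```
Trace:
  a=29
  a=29, total=4
  a=4, total=29
  a=33, total=29
  a=33, total=16

Final answer: 16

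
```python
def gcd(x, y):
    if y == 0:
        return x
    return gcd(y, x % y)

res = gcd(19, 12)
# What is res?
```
Call trace:
gcd(x=19, y=12)
  gcd(x=12, y=7)
    gcd(x=7, y=5)
      gcd(x=5, y=2)
        gcd(x=2, y=1)
          gcd(x=1, y=0)
          -> return 1
        -> return 1
      -> return 1
    -> return 1
  -> return 1
-> return 1

Final answer: 1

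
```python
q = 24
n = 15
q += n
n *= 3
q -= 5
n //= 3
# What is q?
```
Trace:
  q=24
  q=24, n=15
  q=39, n=15
  q=39, n=45
  q=34, n=45
  q=34, n=15

Final answer: 34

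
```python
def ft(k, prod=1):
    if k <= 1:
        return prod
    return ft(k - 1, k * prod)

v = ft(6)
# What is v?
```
Call trace:
ft(k=6, prod=1)
  ft(k=5, prod=6)
    ft(k=4, prod=30)
      ft(k=3, prod=120)
        ft(k=2, prod=360)
          ft(k=1, prod=720)
          -> return 720
        -> return 720
      -> return 720
    -> return 720
  -> return 720
-> return 720

Final answer: 720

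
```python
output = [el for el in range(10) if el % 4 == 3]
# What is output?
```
Trace:
  el=0
  el=1
  el=2
  el=3
  el=4
  el=5
  el=6
  el=7
  el=8
  el=9
  output=[3, 7]

Final answer: [3, 7]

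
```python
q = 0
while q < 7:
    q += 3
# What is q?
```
Trace:
  q=0
  q=3
  q=6
  q=9

Final answer: 9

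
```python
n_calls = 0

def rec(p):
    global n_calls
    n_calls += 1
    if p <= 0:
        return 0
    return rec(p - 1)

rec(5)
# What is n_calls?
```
Call trace:
rec(p=5)
  rec(p=4)
    rec(p=3)
      rec(p=2)
        rec(p=1)
          rec(p=0)
          -> return 0
        -> return 0
      -> return 0
    -> return 0
  -> return 0
-> return 0

n_calls is incremented once per call. rec is entered once for each p = 5, 4, 3, 2, 1, 0 (the p <= 0 call returns without recursing), i.e. 5 + 1 calls.
n_calls = 6

Final answer: 6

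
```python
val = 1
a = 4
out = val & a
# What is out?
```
Trace:
  val=1
  val=1, a=4
  val=1, a=4, out=0

Final answer: 0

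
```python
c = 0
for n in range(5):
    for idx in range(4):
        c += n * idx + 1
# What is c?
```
Trace:
  c=0
  c=1, n=0, idx=0
  c=2, n=0, idx=1
  c=3, n=0, idx=2
  c=4, n=0, idx=3
  c=5, n=1, idx=0
  c=7, n=1, idx=1
  c=10, n=1, idx=2
  c=14, n=1, idx=3
  c=15, n=2, idx=0
  c=18, n=2, idx=1
  c=23, n=2, idx=2
  c=30, n=2, idx=3
  c=31, n=3, idx=0
  c=35, n=3, idx=1
  c=42, n=3, idx=2
  c=52, n=3, idx=3
  c=53, n=4, idx=0
  c=58, n=4, idx=1
  c=67, n=4, idx=2
  c=80, n=4, idx=3

Final answer: 80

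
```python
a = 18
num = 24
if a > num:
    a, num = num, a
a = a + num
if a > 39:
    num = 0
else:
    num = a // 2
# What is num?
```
Trace:
  a=18
  a=18, num=24
  a=18, num=24
  a=42, num=24
  a=42, num=0

Final answer: 0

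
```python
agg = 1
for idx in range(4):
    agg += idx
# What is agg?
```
Trace:
  agg=1
  agg=1, idx=0
  agg=2, idx=1
  agg=4, idx=2
  agg=7, idx=3

Final answer: 7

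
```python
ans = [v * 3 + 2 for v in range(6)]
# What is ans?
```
Trace:
  v=0
  v=1
  v=2
  v=3
  v=4
  v=5
  ans=[2, 5, 8, 11, 14, 17]

Final answer: [2, 5, 8, 11, 14, 17]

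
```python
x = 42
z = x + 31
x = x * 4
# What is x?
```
Trace:
  x=42
  x=42, z=73
  x=168, z=73

Final answer: 168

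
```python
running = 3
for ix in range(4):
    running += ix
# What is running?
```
Trace:
  running=3
  running=3, ix=0
  running=4, ix=1
  running=6, ix=2
  running=9, ix=3

Final answer: 9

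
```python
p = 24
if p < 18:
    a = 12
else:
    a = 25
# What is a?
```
Trace:
  p=24
  p=24, a=25

Final answer: 25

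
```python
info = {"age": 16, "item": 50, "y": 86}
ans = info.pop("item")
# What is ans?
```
Trace:
  info={'age': 16, 'item': 50, 'y': 86}
  info={'age': 16, 'y': 86}, ans=50

Final answer: 50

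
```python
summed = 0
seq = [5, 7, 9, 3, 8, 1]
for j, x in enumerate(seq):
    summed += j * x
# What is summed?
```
Trace:
  summed=0
  summed=0, j=0, x=5
  summed=7, j=1, x=7
  summed=25, j=2, x=9
  summed=34, j=3, x=3
  summed=66, j=4, x=8
  summed=71, j=5, x=1

Final answer: 71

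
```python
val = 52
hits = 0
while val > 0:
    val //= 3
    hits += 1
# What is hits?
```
Trace:
  val=52
  val=52, hits=0
  val=17, hits=1
  val=5, hits=2
  val=1, hits=3
  val=0, hits=4

Final answer: 4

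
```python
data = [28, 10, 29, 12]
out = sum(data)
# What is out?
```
Trace:
  data=[28, 10, 29, 12]
  data=[28, 10, 29, 12], out=79

Final answer: 79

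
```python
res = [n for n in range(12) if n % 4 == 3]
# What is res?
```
Trace:
  n=0
  n=1
  n=2
  n=3
  n=4
  n=5
  n=6
  n=7
  n=8
  n=9
  n=10
  n=11
  res=[3, 7, 11]

Final answer: [3, 7, 11]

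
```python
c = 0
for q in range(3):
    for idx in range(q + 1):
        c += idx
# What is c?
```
Trace:
  c=0
  c=0, q=0, idx=0
  c=0, q=1, idx=0
  c=1, q=1, idx=1
  c=1, q=2, idx=0
  c=2, q=2, idx=1
  c=4, q=2, idx=2

Final answer: 4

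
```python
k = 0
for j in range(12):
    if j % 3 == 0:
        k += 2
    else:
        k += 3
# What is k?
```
Trace:
  k=0
  k=2, j=0
  k=5, j=1
  k=8, j=2
  k=10, j=3
  k=13, j=4
  k=16, j=5
  k=18, j=6
  k=21, j=7
  k=24, j=8
  k=26, j=9
  k=29, j=10
  k=32, j=11

Final answer: 32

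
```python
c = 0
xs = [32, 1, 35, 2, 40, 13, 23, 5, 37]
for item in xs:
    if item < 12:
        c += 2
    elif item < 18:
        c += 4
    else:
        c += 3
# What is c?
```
Trace:
  c=0
  c=3, item=32
  c=5, item=1
  c=8, item=35
  c=10, item=2
  c=13, item=40
  c=17, item=13
  c=20, item=23
  c=22, item=5
  c=25, item=37

Final answer: 25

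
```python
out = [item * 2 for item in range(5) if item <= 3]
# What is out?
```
Trace:
  item=0
  item=1
  item=2
  item=3
  item=4
  out=[0, 2, 4, 6]

Final answer: [0, 2, 4, 6]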